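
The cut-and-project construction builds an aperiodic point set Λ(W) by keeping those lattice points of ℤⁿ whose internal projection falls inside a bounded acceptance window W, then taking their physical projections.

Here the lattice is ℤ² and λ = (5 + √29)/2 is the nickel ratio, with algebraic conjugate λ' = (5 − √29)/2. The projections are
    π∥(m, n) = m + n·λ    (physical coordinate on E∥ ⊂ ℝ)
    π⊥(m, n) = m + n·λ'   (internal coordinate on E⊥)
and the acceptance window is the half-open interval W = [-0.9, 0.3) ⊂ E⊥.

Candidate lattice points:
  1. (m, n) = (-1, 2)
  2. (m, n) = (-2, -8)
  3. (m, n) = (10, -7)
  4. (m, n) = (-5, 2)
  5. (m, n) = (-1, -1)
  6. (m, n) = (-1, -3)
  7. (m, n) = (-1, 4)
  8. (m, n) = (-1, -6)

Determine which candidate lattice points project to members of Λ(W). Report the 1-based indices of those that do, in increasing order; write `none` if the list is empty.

λ' = (5−√29)/2 ≈ -0.1926.
#1 (-1,2): internal coord -1 + (2)·λ' = -1.3852; -1.3852 ∉ [-0.9, 0.3) → out
#2 (-2,-8): internal coord -2 + (-8)·λ' = -0.4593; -0.4593 ∈ [-0.9, 0.3) → IN Λ
#3 (10,-7): internal coord 10 + (-7)·λ' = +11.3481; +11.3481 ∉ [-0.9, 0.3) → out
#4 (-5,2): internal coord -5 + (2)·λ' = -5.3852; -5.3852 ∉ [-0.9, 0.3) → out
#5 (-1,-1): internal coord -1 + (-1)·λ' = -0.8074; -0.8074 ∈ [-0.9, 0.3) → IN Λ
#6 (-1,-3): internal coord -1 + (-3)·λ' = -0.4223; -0.4223 ∈ [-0.9, 0.3) → IN Λ
#7 (-1,4): internal coord -1 + (4)·λ' = -1.7703; -1.7703 ∉ [-0.9, 0.3) → out
#8 (-1,-6): internal coord -1 + (-6)·λ' = +0.1555; +0.1555 ∈ [-0.9, 0.3) → IN Λ

2, 5, 6, 8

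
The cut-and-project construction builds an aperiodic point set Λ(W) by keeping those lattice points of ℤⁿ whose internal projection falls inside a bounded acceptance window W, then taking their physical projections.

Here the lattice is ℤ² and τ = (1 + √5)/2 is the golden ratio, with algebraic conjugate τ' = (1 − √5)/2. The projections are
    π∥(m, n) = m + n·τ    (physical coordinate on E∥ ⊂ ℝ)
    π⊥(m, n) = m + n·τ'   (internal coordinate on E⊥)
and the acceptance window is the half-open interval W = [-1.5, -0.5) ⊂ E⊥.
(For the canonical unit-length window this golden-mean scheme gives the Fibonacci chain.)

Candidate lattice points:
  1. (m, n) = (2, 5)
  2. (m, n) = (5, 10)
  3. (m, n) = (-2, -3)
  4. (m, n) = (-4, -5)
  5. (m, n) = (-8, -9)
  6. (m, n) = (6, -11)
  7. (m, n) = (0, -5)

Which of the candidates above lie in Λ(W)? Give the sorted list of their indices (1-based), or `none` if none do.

1, 2, 4

Numerically τ ≈ 1.6180 and τ' = −1/τ ≈ -0.6180.
[1] lift (2,5): star map gives -1.0902; window check -1.5 ≤ -1.0902 < -0.5 is true → IN Λ
[2] lift (5,10): star map gives -1.1803; window check -1.5 ≤ -1.1803 < -0.5 is true → IN Λ
[3] lift (-2,-3): star map gives -0.1459; window check -1.5 ≤ -0.1459 < -0.5 is false → out
[4] lift (-4,-5): star map gives -0.9098; window check -1.5 ≤ -0.9098 < -0.5 is true → IN Λ
[5] lift (-8,-9): star map gives -2.4377; window check -1.5 ≤ -2.4377 < -0.5 is false → out
[6] lift (6,-11): star map gives 12.7984; window check -1.5 ≤ 12.7984 < -0.5 is false → out
[7] lift (0,-5): star map gives 3.0902; window check -1.5 ≤ 3.0902 < -0.5 is false → out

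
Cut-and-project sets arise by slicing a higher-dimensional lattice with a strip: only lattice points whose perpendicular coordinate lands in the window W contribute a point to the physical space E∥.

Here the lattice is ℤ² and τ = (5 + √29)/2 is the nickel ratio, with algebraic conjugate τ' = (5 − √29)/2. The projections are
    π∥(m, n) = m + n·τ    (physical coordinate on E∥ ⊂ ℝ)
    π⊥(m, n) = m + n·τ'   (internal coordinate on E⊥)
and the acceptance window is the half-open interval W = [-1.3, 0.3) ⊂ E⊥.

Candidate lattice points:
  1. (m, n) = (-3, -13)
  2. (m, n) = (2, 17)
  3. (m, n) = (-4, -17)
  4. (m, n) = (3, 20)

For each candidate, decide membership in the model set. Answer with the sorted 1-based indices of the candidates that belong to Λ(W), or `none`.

Numerically τ ≈ 5.19258 and τ' = −1/τ ≈ -0.19258.
#1 (-3,-13): internal coord -3 + (-13)·τ' = -0.49643; -0.49643 ∈ [-1.3, 0.3) → IN Λ
#2 (2,17): internal coord 2 + (17)·τ' = -1.27390; -1.27390 ∈ [-1.3, 0.3) → IN Λ
#3 (-4,-17): internal coord -4 + (-17)·τ' = -0.72610; -0.72610 ∈ [-1.3, 0.3) → IN Λ
#4 (3,20): internal coord 3 + (20)·τ' = -0.85165; -0.85165 ∈ [-1.3, 0.3) → IN Λ

1, 2, 3, 4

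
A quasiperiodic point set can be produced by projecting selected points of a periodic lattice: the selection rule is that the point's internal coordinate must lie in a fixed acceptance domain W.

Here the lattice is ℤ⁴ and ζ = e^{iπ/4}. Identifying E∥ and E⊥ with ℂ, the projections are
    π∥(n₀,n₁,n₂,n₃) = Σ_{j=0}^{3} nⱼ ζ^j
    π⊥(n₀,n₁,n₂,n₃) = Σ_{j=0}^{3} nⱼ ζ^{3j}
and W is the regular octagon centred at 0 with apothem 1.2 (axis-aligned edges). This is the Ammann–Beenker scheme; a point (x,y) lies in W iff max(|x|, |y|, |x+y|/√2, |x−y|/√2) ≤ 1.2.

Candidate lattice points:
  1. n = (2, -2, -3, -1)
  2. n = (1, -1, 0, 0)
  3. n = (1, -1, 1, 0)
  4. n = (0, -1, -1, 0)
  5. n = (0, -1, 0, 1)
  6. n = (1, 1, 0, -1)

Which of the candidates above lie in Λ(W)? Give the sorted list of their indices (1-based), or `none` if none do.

With ζ = e^{iπ/4} the internal vectors are ζ^0,ζ^3,ζ^6,ζ^9.
#1 (2, -2, -3, -1): internal (2.707107, 0.878680); octagon support 2.707107 vs apothem 1.2 → ∉ W
#2 (1, -1, 0, 0): internal (1.707107, -0.707107); octagon support 1.707107 vs apothem 1.2 → ∉ W
#3 (1, -1, 1, 0): internal (1.707107, -1.707107); octagon support 2.414214 vs apothem 1.2 → ∉ W
#4 (0, -1, -1, 0): internal (0.707107, 0.292893); octagon support 0.707107 vs apothem 1.2 → ∈ W
#5 (0, -1, 0, 1): internal (1.414214, 0.000000); octagon support 1.414214 vs apothem 1.2 → ∉ W
#6 (1, 1, 0, -1): internal (-0.414214, 0.000000); octagon support 0.414214 vs apothem 1.2 → ∈ W

4, 6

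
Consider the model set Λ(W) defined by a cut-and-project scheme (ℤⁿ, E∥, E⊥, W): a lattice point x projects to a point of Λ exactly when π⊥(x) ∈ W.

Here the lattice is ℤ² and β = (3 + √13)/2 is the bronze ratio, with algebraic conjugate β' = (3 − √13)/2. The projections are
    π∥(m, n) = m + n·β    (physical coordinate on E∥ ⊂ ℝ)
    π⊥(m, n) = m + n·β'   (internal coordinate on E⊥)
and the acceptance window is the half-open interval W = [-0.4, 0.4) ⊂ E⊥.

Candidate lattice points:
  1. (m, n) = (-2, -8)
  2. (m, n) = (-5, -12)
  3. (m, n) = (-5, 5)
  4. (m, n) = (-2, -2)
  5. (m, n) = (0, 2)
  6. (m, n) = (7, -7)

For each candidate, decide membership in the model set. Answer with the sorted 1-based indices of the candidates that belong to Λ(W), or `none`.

Numerically β ≈ 3.3028 and β' = −1/β ≈ -0.3028.
candidate 1: (m,n)=(-2,-8) → π∥ = -2-8·β ≈ -28.4222, π⊥ = -2-8·β' ≈ 0.4222 ∉ [-0.4, 0.4) ⇒ out
candidate 2: (m,n)=(-5,-12) → π∥ = -5-12·β ≈ -44.6333, π⊥ = -5-12·β' ≈ -1.3667 ∉ [-0.4, 0.4) ⇒ out
candidate 3: (m,n)=(-5,5) → π∥ = -5+5·β ≈ 11.5139, π⊥ = -5+5·β' ≈ -6.5139 ∉ [-0.4, 0.4) ⇒ out
candidate 4: (m,n)=(-2,-2) → π∥ = -2-2·β ≈ -8.6056, π⊥ = -2-2·β' ≈ -1.3944 ∉ [-0.4, 0.4) ⇒ out
candidate 5: (m,n)=(0,2) → π∥ = 0+2·β ≈ 6.6056, π⊥ = 0+2·β' ≈ -0.6056 ∉ [-0.4, 0.4) ⇒ out
candidate 6: (m,n)=(7,-7) → π∥ = 7-7·β ≈ -16.1194, π⊥ = 7-7·β' ≈ 9.1194 ∉ [-0.4, 0.4) ⇒ out

none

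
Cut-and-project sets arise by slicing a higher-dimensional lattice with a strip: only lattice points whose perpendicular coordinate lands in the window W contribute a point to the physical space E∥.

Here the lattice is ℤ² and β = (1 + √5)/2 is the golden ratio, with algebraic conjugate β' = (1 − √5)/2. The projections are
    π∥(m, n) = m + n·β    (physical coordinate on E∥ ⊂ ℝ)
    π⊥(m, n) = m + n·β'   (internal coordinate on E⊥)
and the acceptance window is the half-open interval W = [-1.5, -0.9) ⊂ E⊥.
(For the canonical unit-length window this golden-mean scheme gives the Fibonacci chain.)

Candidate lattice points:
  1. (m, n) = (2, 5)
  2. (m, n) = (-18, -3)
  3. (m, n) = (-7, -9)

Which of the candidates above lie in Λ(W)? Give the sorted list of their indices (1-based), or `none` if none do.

1, 3

β' = (1−√5)/2 ≈ -0.6180.
candidate 1: (m,n)=(2,5) → π∥ = 2+5·β ≈ 10.0902, π⊥ = 2+5·β' ≈ -1.0902 ∈ [-1.5, -0.9) ⇒ IN Λ
candidate 2: (m,n)=(-18,-3) → π∥ = -18-3·β ≈ -22.8541, π⊥ = -18-3·β' ≈ -16.1459 ∉ [-1.5, -0.9) ⇒ out
candidate 3: (m,n)=(-7,-9) → π∥ = -7-9·β ≈ -21.5623, π⊥ = -7-9·β' ≈ -1.4377 ∈ [-1.5, -0.9) ⇒ IN Λ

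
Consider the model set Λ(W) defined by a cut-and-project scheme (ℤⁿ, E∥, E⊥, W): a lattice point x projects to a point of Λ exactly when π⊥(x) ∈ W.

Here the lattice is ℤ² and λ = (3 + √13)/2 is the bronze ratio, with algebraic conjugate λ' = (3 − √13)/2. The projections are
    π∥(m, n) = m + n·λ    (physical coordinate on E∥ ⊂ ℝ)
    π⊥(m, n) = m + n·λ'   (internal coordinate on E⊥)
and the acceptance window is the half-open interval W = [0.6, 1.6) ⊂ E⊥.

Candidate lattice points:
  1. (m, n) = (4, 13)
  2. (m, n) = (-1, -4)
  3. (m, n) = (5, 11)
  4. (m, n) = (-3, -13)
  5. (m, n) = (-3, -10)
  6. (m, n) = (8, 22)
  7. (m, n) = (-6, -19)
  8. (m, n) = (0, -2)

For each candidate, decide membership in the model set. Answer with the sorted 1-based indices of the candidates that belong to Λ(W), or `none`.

4, 6, 8

λ' = (3−√13)/2 ≈ -0.30278.
[1] lift (4,13): star map gives 0.06392; window check 0.6 ≤ 0.06392 < 1.6 is false → out
[2] lift (-1,-4): star map gives 0.21110; window check 0.6 ≤ 0.21110 < 1.6 is false → out
[3] lift (5,11): star map gives 1.66947; window check 0.6 ≤ 1.66947 < 1.6 is false → out
[4] lift (-3,-13): star map gives 0.93608; window check 0.6 ≤ 0.93608 < 1.6 is true → IN Λ
[5] lift (-3,-10): star map gives 0.02776; window check 0.6 ≤ 0.02776 < 1.6 is false → out
[6] lift (8,22): star map gives 1.33894; window check 0.6 ≤ 1.33894 < 1.6 is true → IN Λ
[7] lift (-6,-19): star map gives -0.24726; window check 0.6 ≤ -0.24726 < 1.6 is false → out
[8] lift (0,-2): star map gives 0.60555; window check 0.6 ≤ 0.60555 < 1.6 is true → IN Λ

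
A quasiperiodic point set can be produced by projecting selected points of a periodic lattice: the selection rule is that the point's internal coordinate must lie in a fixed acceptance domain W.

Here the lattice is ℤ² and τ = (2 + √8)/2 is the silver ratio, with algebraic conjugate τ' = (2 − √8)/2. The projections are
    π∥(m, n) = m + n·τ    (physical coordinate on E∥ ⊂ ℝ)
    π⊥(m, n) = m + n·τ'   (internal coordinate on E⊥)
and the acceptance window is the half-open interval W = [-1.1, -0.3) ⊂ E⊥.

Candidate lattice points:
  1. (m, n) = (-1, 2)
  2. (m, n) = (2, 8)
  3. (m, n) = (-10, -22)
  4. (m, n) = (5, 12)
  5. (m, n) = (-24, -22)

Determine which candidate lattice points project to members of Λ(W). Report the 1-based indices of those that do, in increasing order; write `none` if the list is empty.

3

τ' = (2−√8)/2 ≈ -0.4142.
[1] lift (-1,2): star map gives -1.8284; window check -1.1 ≤ -1.8284 < -0.3 is false → out
[2] lift (2,8): star map gives -1.3137; window check -1.1 ≤ -1.3137 < -0.3 is false → out
[3] lift (-10,-22): star map gives -0.8873; window check -1.1 ≤ -0.8873 < -0.3 is true → IN Λ
[4] lift (5,12): star map gives 0.0294; window check -1.1 ≤ 0.0294 < -0.3 is false → out
[5] lift (-24,-22): star map gives -14.8873; window check -1.1 ≤ -14.8873 < -0.3 is false → out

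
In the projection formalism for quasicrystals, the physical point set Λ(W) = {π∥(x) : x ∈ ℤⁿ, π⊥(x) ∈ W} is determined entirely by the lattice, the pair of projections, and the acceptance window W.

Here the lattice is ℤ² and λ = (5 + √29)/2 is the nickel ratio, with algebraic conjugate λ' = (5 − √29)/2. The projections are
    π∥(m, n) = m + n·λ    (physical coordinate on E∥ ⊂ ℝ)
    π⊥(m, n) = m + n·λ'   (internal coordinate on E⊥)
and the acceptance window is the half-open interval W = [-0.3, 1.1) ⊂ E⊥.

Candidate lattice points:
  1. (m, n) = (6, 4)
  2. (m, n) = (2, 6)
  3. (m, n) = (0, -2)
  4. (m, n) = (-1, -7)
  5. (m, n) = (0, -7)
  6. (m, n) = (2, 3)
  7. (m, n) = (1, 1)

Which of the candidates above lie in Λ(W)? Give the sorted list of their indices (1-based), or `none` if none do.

2, 3, 4, 7

λ' = (5−√29)/2 ≈ -0.1926.
candidate 1: (m,n)=(6,4) → π∥ = 6+4·λ ≈ 26.7703, π⊥ = 6+4·λ' ≈ 5.2297 ∉ [-0.3, 1.1) ⇒ out
candidate 2: (m,n)=(2,6) → π∥ = 2+6·λ ≈ 33.1555, π⊥ = 2+6·λ' ≈ 0.8445 ∈ [-0.3, 1.1) ⇒ IN Λ
candidate 3: (m,n)=(0,-2) → π∥ = 0-2·λ ≈ -10.3852, π⊥ = 0-2·λ' ≈ 0.3852 ∈ [-0.3, 1.1) ⇒ IN Λ
candidate 4: (m,n)=(-1,-7) → π∥ = -1-7·λ ≈ -37.3481, π⊥ = -1-7·λ' ≈ 0.3481 ∈ [-0.3, 1.1) ⇒ IN Λ
candidate 5: (m,n)=(0,-7) → π∥ = 0-7·λ ≈ -36.3481, π⊥ = 0-7·λ' ≈ 1.3481 ∉ [-0.3, 1.1) ⇒ out
candidate 6: (m,n)=(2,3) → π∥ = 2+3·λ ≈ 17.5777, π⊥ = 2+3·λ' ≈ 1.4223 ∉ [-0.3, 1.1) ⇒ out
candidate 7: (m,n)=(1,1) → π∥ = 1+1·λ ≈ 6.1926, π⊥ = 1+1·λ' ≈ 0.8074 ∈ [-0.3, 1.1) ⇒ IN Λ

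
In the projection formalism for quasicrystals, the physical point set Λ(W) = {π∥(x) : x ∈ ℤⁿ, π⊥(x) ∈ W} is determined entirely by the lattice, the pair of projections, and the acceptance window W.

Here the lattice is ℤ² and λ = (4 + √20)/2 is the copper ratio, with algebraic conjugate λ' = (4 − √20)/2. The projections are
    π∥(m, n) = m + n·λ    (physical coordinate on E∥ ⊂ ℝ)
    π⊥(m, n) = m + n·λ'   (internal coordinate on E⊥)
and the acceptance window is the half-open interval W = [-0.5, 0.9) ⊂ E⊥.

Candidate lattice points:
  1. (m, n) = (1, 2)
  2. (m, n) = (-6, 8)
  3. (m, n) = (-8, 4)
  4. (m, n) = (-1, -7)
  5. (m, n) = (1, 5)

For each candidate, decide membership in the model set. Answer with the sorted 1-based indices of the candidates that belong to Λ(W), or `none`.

1, 4, 5

Compute λ' = (4−√20)/2 = -0.236068, so π⊥(m,n) = m -0.236068·n.
[1] lift (1,2): star map gives 0.527864; window check -0.5 ≤ 0.527864 < 0.9 is true → IN Λ
[2] lift (-6,8): star map gives -7.888544; window check -0.5 ≤ -7.888544 < 0.9 is false → out
[3] lift (-8,4): star map gives -8.944272; window check -0.5 ≤ -8.944272 < 0.9 is false → out
[4] lift (-1,-7): star map gives 0.652476; window check -0.5 ≤ 0.652476 < 0.9 is true → IN Λ
[5] lift (1,5): star map gives -0.180340; window check -0.5 ≤ -0.180340 < 0.9 is true → IN Λ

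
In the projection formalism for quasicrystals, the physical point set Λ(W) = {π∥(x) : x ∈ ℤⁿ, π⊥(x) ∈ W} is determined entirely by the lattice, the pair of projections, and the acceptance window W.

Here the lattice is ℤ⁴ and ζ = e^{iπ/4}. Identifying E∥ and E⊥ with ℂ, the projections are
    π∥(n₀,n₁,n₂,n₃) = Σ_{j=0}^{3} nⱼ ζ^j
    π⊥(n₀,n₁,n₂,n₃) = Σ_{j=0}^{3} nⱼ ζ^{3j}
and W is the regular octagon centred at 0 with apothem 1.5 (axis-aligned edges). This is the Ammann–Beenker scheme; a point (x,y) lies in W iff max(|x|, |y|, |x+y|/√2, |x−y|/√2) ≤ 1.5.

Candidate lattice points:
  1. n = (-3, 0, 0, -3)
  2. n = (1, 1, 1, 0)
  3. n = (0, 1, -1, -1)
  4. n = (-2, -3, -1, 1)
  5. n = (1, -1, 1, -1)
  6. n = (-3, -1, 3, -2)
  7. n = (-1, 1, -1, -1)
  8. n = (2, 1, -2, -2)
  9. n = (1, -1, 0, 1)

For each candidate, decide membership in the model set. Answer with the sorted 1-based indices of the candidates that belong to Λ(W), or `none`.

2, 4, 8

π⊥(n) = n₀ + n₁ζ³ + n₂ζ⁶ + n₃ζ⁹ where ζ = e^{iπ/4}.
candidate 1: n = (-3, 0, 0, -3) → π⊥ ≈ (-5.1213, -2.1213); max(|x|,|y|,|x±y|/√2) = 5.1213 > 1.5 ⇒ ∉ W
candidate 2: n = (1, 1, 1, 0) → π⊥ ≈ (+0.2929, -0.2929); max(|x|,|y|,|x±y|/√2) = 0.4142 ≤ 1.5 ⇒ ∈ W
candidate 3: n = (0, 1, -1, -1) → π⊥ ≈ (-1.4142, +1.0000); max(|x|,|y|,|x±y|/√2) = 1.7071 > 1.5 ⇒ ∉ W
candidate 4: n = (-2, -3, -1, 1) → π⊥ ≈ (+0.8284, -0.4142); max(|x|,|y|,|x±y|/√2) = 0.8787 ≤ 1.5 ⇒ ∈ W
candidate 5: n = (1, -1, 1, -1) → π⊥ ≈ (+1.0000, -2.4142); max(|x|,|y|,|x±y|/√2) = 2.4142 > 1.5 ⇒ ∉ W
candidate 6: n = (-3, -1, 3, -2) → π⊥ ≈ (-3.7071, -5.1213); max(|x|,|y|,|x±y|/√2) = 6.2426 > 1.5 ⇒ ∉ W
candidate 7: n = (-1, 1, -1, -1) → π⊥ ≈ (-2.4142, +1.0000); max(|x|,|y|,|x±y|/√2) = 2.4142 > 1.5 ⇒ ∉ W
candidate 8: n = (2, 1, -2, -2) → π⊥ ≈ (-0.1213, +1.2929); max(|x|,|y|,|x±y|/√2) = 1.2929 ≤ 1.5 ⇒ ∈ W
candidate 9: n = (1, -1, 0, 1) → π⊥ ≈ (+2.4142, +0.0000); max(|x|,|y|,|x±y|/√2) = 2.4142 > 1.5 ⇒ ∉ W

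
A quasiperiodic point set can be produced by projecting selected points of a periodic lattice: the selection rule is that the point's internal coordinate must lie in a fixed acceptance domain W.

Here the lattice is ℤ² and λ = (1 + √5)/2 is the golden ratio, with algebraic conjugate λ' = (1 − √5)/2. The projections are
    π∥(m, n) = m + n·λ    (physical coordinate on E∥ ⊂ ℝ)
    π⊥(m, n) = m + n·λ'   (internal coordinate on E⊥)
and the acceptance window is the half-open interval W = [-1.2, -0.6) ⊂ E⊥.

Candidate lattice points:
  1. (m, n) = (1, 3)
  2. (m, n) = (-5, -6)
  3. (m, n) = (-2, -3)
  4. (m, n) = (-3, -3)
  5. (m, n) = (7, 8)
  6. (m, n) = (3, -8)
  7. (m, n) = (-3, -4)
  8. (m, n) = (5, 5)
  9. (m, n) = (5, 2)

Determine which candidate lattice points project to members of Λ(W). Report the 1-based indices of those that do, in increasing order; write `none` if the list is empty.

1, 4

Compute λ' = (1−√5)/2 = -0.61803, so π⊥(m,n) = m -0.61803·n.
[1] lift (1,3): star map gives -0.85410; window check -1.2 ≤ -0.85410 < -0.6 is true → IN Λ
[2] lift (-5,-6): star map gives -1.29180; window check -1.2 ≤ -1.29180 < -0.6 is false → out
[3] lift (-2,-3): star map gives -0.14590; window check -1.2 ≤ -0.14590 < -0.6 is false → out
[4] lift (-3,-3): star map gives -1.14590; window check -1.2 ≤ -1.14590 < -0.6 is true → IN Λ
[5] lift (7,8): star map gives 2.05573; window check -1.2 ≤ 2.05573 < -0.6 is false → out
[6] lift (3,-8): star map gives 7.94427; window check -1.2 ≤ 7.94427 < -0.6 is false → out
[7] lift (-3,-4): star map gives -0.52786; window check -1.2 ≤ -0.52786 < -0.6 is false → out
[8] lift (5,5): star map gives 1.90983; window check -1.2 ≤ 1.90983 < -0.6 is false → out
[9] lift (5,2): star map gives 3.76393; window check -1.2 ≤ 3.76393 < -0.6 is false → out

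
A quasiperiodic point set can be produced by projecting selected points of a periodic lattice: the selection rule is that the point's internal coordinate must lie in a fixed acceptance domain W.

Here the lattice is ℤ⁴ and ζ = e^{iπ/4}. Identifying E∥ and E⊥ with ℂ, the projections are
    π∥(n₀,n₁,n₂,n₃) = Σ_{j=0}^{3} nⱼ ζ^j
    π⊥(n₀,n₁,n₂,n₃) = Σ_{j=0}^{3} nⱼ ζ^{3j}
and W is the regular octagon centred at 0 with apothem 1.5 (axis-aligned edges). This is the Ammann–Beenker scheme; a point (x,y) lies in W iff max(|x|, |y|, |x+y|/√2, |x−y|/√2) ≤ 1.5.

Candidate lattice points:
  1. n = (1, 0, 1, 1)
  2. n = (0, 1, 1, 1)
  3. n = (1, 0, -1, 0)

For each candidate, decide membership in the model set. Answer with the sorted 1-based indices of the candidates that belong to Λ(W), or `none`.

2, 3

π⊥(n) = n₀ + n₁ζ³ + n₂ζ⁶ + n₃ζ⁹ where ζ = e^{iπ/4}.
#1 (1, 0, 1, 1): internal (1.7071, -0.2929); octagon support 1.7071 vs apothem 1.5 → ∉ W
#2 (0, 1, 1, 1): internal (0.0000, 0.4142); octagon support 0.4142 vs apothem 1.5 → ∈ W
#3 (1, 0, -1, 0): internal (1.0000, 1.0000); octagon support 1.4142 vs apothem 1.5 → ∈ W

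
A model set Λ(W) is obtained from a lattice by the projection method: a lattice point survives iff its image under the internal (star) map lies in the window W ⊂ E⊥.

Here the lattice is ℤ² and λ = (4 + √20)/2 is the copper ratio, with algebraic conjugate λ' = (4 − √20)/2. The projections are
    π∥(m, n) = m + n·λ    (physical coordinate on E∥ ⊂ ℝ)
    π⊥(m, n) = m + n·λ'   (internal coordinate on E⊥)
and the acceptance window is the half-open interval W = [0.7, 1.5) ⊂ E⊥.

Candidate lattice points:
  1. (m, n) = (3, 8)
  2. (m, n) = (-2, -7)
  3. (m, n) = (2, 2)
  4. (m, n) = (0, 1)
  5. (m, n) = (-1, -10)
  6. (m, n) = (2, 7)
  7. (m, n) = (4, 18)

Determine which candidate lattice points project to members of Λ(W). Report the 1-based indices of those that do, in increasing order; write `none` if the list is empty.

Numerically λ ≈ 4.23607 and λ' = −1/λ ≈ -0.23607.
candidate 1: (m,n)=(3,8) → π∥ = 3+8·λ ≈ 36.88854, π⊥ = 3+8·λ' ≈ 1.11146 ∈ [0.7, 1.5) ⇒ IN Λ
candidate 2: (m,n)=(-2,-7) → π∥ = -2-7·λ ≈ -31.65248, π⊥ = -2-7·λ' ≈ -0.34752 ∉ [0.7, 1.5) ⇒ out
candidate 3: (m,n)=(2,2) → π∥ = 2+2·λ ≈ 10.47214, π⊥ = 2+2·λ' ≈ 1.52786 ∉ [0.7, 1.5) ⇒ out
candidate 4: (m,n)=(0,1) → π∥ = 0+1·λ ≈ 4.23607, π⊥ = 0+1·λ' ≈ -0.23607 ∉ [0.7, 1.5) ⇒ out
candidate 5: (m,n)=(-1,-10) → π∥ = -1-10·λ ≈ -43.36068, π⊥ = -1-10·λ' ≈ 1.36068 ∈ [0.7, 1.5) ⇒ IN Λ
candidate 6: (m,n)=(2,7) → π∥ = 2+7·λ ≈ 31.65248, π⊥ = 2+7·λ' ≈ 0.34752 ∉ [0.7, 1.5) ⇒ out
candidate 7: (m,n)=(4,18) → π∥ = 4+18·λ ≈ 80.24922, π⊥ = 4+18·λ' ≈ -0.24922 ∉ [0.7, 1.5) ⇒ out

1, 5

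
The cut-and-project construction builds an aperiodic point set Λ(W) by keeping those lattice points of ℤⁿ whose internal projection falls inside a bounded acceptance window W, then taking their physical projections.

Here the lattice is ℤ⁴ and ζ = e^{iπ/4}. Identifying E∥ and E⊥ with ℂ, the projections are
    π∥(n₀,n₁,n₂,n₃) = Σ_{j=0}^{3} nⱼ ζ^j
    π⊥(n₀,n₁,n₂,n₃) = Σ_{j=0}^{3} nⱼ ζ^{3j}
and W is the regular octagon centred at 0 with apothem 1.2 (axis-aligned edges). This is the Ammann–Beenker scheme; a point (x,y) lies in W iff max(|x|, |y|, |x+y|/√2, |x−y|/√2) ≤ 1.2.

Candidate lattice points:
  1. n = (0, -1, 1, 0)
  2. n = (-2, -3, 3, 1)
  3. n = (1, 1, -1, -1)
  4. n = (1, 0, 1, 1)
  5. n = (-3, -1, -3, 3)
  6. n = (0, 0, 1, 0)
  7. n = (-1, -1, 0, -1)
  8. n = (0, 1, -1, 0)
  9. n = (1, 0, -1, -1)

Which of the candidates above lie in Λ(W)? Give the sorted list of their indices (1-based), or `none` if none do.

π⊥(n) = n₀ + n₁ζ³ + n₂ζ⁶ + n₃ζ⁹ where ζ = e^{iπ/4}.
#1 (0, -1, 1, 0): internal (0.7071, -1.7071); octagon support 1.7071 vs apothem 1.2 → ∉ W
#2 (-2, -3, 3, 1): internal (0.8284, -4.4142); octagon support 4.4142 vs apothem 1.2 → ∉ W
#3 (1, 1, -1, -1): internal (-0.4142, 1.0000); octagon support 1.0000 vs apothem 1.2 → ∈ W
#4 (1, 0, 1, 1): internal (1.7071, -0.2929); octagon support 1.7071 vs apothem 1.2 → ∉ W
#5 (-3, -1, -3, 3): internal (-0.1716, 4.4142); octagon support 4.4142 vs apothem 1.2 → ∉ W
#6 (0, 0, 1, 0): internal (0.0000, -1.0000); octagon support 1.0000 vs apothem 1.2 → ∈ W
#7 (-1, -1, 0, -1): internal (-1.0000, -1.4142); octagon support 1.7071 vs apothem 1.2 → ∉ W
#8 (0, 1, -1, 0): internal (-0.7071, 1.7071); octagon support 1.7071 vs apothem 1.2 → ∉ W
#9 (1, 0, -1, -1): internal (0.2929, 0.2929); octagon support 0.4142 vs apothem 1.2 → ∈ W

3, 6, 9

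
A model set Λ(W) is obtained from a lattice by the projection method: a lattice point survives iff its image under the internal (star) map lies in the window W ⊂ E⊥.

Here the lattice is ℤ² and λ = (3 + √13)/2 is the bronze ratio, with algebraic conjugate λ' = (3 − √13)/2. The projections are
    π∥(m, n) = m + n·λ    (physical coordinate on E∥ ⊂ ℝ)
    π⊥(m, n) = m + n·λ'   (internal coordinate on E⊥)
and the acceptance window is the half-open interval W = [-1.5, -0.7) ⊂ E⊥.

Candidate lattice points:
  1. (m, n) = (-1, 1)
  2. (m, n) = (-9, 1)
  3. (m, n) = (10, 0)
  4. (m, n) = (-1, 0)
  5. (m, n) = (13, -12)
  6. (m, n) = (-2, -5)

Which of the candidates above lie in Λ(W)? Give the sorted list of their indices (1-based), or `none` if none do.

λ' = (3−√13)/2 ≈ -0.302776.
candidate 1: (m,n)=(-1,1) → π∥ = -1+1·λ ≈ 2.302776, π⊥ = -1+1·λ' ≈ -1.302776 ∈ [-1.5, -0.7) ⇒ IN Λ
candidate 2: (m,n)=(-9,1) → π∥ = -9+1·λ ≈ -5.697224, π⊥ = -9+1·λ' ≈ -9.302776 ∉ [-1.5, -0.7) ⇒ out
candidate 3: (m,n)=(10,0) → π∥ = 10+0·λ ≈ 10.000000, π⊥ = 10+0·λ' ≈ 10.000000 ∉ [-1.5, -0.7) ⇒ out
candidate 4: (m,n)=(-1,0) → π∥ = -1+0·λ ≈ -1.000000, π⊥ = -1+0·λ' ≈ -1.000000 ∈ [-1.5, -0.7) ⇒ IN Λ
candidate 5: (m,n)=(13,-12) → π∥ = 13-12·λ ≈ -26.633308, π⊥ = 13-12·λ' ≈ 16.633308 ∉ [-1.5, -0.7) ⇒ out
candidate 6: (m,n)=(-2,-5) → π∥ = -2-5·λ ≈ -18.513878, π⊥ = -2-5·λ' ≈ -0.486122 ∉ [-1.5, -0.7) ⇒ out

1, 4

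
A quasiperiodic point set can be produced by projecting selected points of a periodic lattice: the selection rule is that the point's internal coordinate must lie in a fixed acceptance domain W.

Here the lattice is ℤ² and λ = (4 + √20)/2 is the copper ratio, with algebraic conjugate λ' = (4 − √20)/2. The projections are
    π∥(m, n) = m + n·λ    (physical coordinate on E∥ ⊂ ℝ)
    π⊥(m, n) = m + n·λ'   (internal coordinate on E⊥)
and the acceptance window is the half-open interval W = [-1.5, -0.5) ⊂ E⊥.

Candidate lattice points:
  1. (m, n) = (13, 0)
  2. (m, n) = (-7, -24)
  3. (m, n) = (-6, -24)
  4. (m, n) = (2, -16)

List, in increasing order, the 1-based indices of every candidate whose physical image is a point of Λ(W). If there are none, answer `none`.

Compute λ' = (4−√20)/2 = -0.23607, so π⊥(m,n) = m -0.23607·n.
#1 (13,0): internal coord 13 + (0)·λ' = +13.00000; +13.00000 ∉ [-1.5, -0.5) → out
#2 (-7,-24): internal coord -7 + (-24)·λ' = -1.33437; -1.33437 ∈ [-1.5, -0.5) → IN Λ
#3 (-6,-24): internal coord -6 + (-24)·λ' = -0.33437; -0.33437 ∉ [-1.5, -0.5) → out
#4 (2,-16): internal coord 2 + (-16)·λ' = +5.77709; +5.77709 ∉ [-1.5, -0.5) → out

2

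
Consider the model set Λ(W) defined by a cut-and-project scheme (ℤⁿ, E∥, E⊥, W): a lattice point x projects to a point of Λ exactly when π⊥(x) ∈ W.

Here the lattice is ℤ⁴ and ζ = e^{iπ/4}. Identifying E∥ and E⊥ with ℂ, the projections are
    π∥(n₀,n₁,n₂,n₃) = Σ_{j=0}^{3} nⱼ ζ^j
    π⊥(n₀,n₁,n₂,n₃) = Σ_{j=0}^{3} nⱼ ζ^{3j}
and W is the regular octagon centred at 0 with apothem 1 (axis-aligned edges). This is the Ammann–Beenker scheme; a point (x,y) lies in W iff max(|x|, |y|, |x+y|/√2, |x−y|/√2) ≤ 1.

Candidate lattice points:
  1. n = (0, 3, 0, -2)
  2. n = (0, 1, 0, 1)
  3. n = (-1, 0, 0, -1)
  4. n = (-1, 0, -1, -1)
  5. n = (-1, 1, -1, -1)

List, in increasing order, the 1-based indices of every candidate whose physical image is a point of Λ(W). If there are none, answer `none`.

none

With ζ = e^{iπ/4} the internal vectors are ζ^0,ζ^3,ζ^6,ζ^9.
candidate 1: n = (0, 3, 0, -2) → π⊥ ≈ (-3.5355, +0.7071); max(|x|,|y|,|x±y|/√2) = 3.5355 > 1 ⇒ ∉ W
candidate 2: n = (0, 1, 0, 1) → π⊥ ≈ (+0.0000, +1.4142); max(|x|,|y|,|x±y|/√2) = 1.4142 > 1 ⇒ ∉ W
candidate 3: n = (-1, 0, 0, -1) → π⊥ ≈ (-1.7071, -0.7071); max(|x|,|y|,|x±y|/√2) = 1.7071 > 1 ⇒ ∉ W
candidate 4: n = (-1, 0, -1, -1) → π⊥ ≈ (-1.7071, +0.2929); max(|x|,|y|,|x±y|/√2) = 1.7071 > 1 ⇒ ∉ W
candidate 5: n = (-1, 1, -1, -1) → π⊥ ≈ (-2.4142, +1.0000); max(|x|,|y|,|x±y|/√2) = 2.4142 > 1 ⇒ ∉ W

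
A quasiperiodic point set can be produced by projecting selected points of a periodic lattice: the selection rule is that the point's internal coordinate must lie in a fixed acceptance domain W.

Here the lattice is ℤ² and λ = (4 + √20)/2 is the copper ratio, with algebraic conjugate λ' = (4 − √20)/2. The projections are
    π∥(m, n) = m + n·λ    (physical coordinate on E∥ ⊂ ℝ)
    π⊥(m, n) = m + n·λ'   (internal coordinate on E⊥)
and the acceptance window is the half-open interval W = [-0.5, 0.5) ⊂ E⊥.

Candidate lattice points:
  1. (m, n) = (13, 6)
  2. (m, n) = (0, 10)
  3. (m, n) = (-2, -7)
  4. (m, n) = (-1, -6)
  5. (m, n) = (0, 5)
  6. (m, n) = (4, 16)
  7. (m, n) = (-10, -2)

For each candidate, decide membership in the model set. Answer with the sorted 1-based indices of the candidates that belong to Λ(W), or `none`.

3, 4, 6

Numerically λ ≈ 4.23607 and λ' = −1/λ ≈ -0.23607.
candidate 1: (m,n)=(13,6) → π∥ = 13+6·λ ≈ 38.41641, π⊥ = 13+6·λ' ≈ 11.58359 ∉ [-0.5, 0.5) ⇒ out
candidate 2: (m,n)=(0,10) → π∥ = 0+10·λ ≈ 42.36068, π⊥ = 0+10·λ' ≈ -2.36068 ∉ [-0.5, 0.5) ⇒ out
candidate 3: (m,n)=(-2,-7) → π∥ = -2-7·λ ≈ -31.65248, π⊥ = -2-7·λ' ≈ -0.34752 ∈ [-0.5, 0.5) ⇒ IN Λ
candidate 4: (m,n)=(-1,-6) → π∥ = -1-6·λ ≈ -26.41641, π⊥ = -1-6·λ' ≈ 0.41641 ∈ [-0.5, 0.5) ⇒ IN Λ
candidate 5: (m,n)=(0,5) → π∥ = 0+5·λ ≈ 21.18034, π⊥ = 0+5·λ' ≈ -1.18034 ∉ [-0.5, 0.5) ⇒ out
candidate 6: (m,n)=(4,16) → π∥ = 4+16·λ ≈ 71.77709, π⊥ = 4+16·λ' ≈ 0.22291 ∈ [-0.5, 0.5) ⇒ IN Λ
candidate 7: (m,n)=(-10,-2) → π∥ = -10-2·λ ≈ -18.47214, π⊥ = -10-2·λ' ≈ -9.52786 ∉ [-0.5, 0.5) ⇒ out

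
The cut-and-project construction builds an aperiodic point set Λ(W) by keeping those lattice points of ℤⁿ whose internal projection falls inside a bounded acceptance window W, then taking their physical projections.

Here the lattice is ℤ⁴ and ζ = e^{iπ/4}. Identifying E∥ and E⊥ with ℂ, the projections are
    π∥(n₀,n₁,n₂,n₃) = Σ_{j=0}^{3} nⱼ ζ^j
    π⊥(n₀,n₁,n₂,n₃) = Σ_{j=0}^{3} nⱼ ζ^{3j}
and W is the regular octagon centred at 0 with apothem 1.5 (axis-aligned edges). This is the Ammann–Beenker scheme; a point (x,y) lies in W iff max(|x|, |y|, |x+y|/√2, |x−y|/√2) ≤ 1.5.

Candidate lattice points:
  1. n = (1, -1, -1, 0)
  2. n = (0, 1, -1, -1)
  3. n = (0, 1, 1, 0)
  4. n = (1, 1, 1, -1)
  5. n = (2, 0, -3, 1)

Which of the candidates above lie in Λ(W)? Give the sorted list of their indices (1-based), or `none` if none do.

π⊥(n) = n₀ + n₁ζ³ + n₂ζ⁶ + n₃ζ⁹ where ζ = e^{iπ/4}.
#1 (1, -1, -1, 0): internal (1.707107, 0.292893); octagon support 1.707107 vs apothem 1.5 → ∉ W
#2 (0, 1, -1, -1): internal (-1.414214, 1.000000); octagon support 1.707107 vs apothem 1.5 → ∉ W
#3 (0, 1, 1, 0): internal (-0.707107, -0.292893); octagon support 0.707107 vs apothem 1.5 → ∈ W
#4 (1, 1, 1, -1): internal (-0.414214, -1.000000); octagon support 1.000000 vs apothem 1.5 → ∈ W
#5 (2, 0, -3, 1): internal (2.707107, 3.707107); octagon support 4.535534 vs apothem 1.5 → ∉ W

3, 4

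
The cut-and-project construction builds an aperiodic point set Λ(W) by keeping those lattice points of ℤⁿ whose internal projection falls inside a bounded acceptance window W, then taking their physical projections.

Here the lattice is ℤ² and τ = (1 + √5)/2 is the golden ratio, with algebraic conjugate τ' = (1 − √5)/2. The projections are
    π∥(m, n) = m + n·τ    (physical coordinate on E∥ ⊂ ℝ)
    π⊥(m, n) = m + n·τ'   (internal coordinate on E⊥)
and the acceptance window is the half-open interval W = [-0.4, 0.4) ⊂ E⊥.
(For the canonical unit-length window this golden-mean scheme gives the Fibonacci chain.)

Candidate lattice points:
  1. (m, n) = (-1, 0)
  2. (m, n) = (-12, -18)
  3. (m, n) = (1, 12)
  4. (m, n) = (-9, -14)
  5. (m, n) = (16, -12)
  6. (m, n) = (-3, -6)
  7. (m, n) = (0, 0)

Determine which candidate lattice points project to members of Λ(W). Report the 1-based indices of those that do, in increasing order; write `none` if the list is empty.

4, 7

Numerically τ ≈ 1.61803 and τ' = −1/τ ≈ -0.61803.
candidate 1: (m,n)=(-1,0) → π∥ = -1+0·τ ≈ -1.00000, π⊥ = -1+0·τ' ≈ -1.00000 ∉ [-0.4, 0.4) ⇒ out
candidate 2: (m,n)=(-12,-18) → π∥ = -12-18·τ ≈ -41.12461, π⊥ = -12-18·τ' ≈ -0.87539 ∉ [-0.4, 0.4) ⇒ out
candidate 3: (m,n)=(1,12) → π∥ = 1+12·τ ≈ 20.41641, π⊥ = 1+12·τ' ≈ -6.41641 ∉ [-0.4, 0.4) ⇒ out
candidate 4: (m,n)=(-9,-14) → π∥ = -9-14·τ ≈ -31.65248, π⊥ = -9-14·τ' ≈ -0.34752 ∈ [-0.4, 0.4) ⇒ IN Λ
candidate 5: (m,n)=(16,-12) → π∥ = 16-12·τ ≈ -3.41641, π⊥ = 16-12·τ' ≈ 23.41641 ∉ [-0.4, 0.4) ⇒ out
candidate 6: (m,n)=(-3,-6) → π∥ = -3-6·τ ≈ -12.70820, π⊥ = -3-6·τ' ≈ 0.70820 ∉ [-0.4, 0.4) ⇒ out
candidate 7: (m,n)=(0,0) → π∥ = 0+0·τ ≈ 0.00000, π⊥ = 0+0·τ' ≈ 0.00000 ∈ [-0.4, 0.4) ⇒ IN Λ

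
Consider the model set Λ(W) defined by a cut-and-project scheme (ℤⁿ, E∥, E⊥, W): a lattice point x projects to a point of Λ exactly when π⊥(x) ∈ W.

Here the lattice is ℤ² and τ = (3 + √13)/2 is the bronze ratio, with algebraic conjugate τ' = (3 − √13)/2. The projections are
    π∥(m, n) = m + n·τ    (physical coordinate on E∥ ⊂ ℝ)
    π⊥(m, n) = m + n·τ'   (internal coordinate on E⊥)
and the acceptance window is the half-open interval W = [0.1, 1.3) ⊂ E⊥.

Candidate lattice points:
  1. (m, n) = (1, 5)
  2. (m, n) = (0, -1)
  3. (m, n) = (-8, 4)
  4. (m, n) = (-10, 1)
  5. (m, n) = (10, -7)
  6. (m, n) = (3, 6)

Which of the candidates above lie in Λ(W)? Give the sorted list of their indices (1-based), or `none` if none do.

τ' = (3−√13)/2 ≈ -0.3028.
candidate 1: (m,n)=(1,5) → π∥ = 1+5·τ ≈ 17.5139, π⊥ = 1+5·τ' ≈ -0.5139 ∉ [0.1, 1.3) ⇒ out
candidate 2: (m,n)=(0,-1) → π∥ = 0-1·τ ≈ -3.3028, π⊥ = 0-1·τ' ≈ 0.3028 ∈ [0.1, 1.3) ⇒ IN Λ
candidate 3: (m,n)=(-8,4) → π∥ = -8+4·τ ≈ 5.2111, π⊥ = -8+4·τ' ≈ -9.2111 ∉ [0.1, 1.3) ⇒ out
candidate 4: (m,n)=(-10,1) → π∥ = -10+1·τ ≈ -6.6972, π⊥ = -10+1·τ' ≈ -10.3028 ∉ [0.1, 1.3) ⇒ out
candidate 5: (m,n)=(10,-7) → π∥ = 10-7·τ ≈ -13.1194, π⊥ = 10-7·τ' ≈ 12.1194 ∉ [0.1, 1.3) ⇒ out
candidate 6: (m,n)=(3,6) → π∥ = 3+6·τ ≈ 22.8167, π⊥ = 3+6·τ' ≈ 1.1833 ∈ [0.1, 1.3) ⇒ IN Λ

2, 6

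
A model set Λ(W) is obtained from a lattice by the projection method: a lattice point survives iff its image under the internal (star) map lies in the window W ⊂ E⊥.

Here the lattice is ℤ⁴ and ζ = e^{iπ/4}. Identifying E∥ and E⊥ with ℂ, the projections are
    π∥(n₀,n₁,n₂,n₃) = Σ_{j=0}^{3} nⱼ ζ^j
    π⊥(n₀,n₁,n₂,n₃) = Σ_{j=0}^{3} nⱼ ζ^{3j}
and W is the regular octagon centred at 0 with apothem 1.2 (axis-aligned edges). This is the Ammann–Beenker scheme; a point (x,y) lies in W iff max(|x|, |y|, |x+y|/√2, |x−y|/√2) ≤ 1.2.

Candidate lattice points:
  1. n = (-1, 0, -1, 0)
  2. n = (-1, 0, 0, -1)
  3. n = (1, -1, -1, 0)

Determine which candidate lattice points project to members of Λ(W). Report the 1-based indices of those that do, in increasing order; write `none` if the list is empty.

none

With ζ = e^{iπ/4} the internal vectors are ζ^0,ζ^3,ζ^6,ζ^9.
#1 (-1, 0, -1, 0): internal (-1.000000, 1.000000); octagon support 1.414214 vs apothem 1.2 → ∉ W
#2 (-1, 0, 0, -1): internal (-1.707107, -0.707107); octagon support 1.707107 vs apothem 1.2 → ∉ W
#3 (1, -1, -1, 0): internal (1.707107, 0.292893); octagon support 1.707107 vs apothem 1.2 → ∉ W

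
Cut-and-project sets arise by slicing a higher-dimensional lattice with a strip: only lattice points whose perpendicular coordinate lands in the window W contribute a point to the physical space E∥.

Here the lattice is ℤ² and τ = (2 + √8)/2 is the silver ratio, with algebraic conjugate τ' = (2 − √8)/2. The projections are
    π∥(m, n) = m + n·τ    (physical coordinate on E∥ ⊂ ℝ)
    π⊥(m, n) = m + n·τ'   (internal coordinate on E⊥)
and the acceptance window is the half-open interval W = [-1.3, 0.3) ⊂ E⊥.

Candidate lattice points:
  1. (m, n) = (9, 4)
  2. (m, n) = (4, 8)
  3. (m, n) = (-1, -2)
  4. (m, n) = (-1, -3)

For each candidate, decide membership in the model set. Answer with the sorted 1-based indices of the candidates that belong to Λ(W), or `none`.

3, 4

Numerically τ ≈ 2.4142 and τ' = −1/τ ≈ -0.4142.
[1] lift (9,4): star map gives 7.3431; window check -1.3 ≤ 7.3431 < 0.3 is false → out
[2] lift (4,8): star map gives 0.6863; window check -1.3 ≤ 0.6863 < 0.3 is false → out
[3] lift (-1,-2): star map gives -0.1716; window check -1.3 ≤ -0.1716 < 0.3 is true → IN Λ
[4] lift (-1,-3): star map gives 0.2426; window check -1.3 ≤ 0.2426 < 0.3 is true → IN Λ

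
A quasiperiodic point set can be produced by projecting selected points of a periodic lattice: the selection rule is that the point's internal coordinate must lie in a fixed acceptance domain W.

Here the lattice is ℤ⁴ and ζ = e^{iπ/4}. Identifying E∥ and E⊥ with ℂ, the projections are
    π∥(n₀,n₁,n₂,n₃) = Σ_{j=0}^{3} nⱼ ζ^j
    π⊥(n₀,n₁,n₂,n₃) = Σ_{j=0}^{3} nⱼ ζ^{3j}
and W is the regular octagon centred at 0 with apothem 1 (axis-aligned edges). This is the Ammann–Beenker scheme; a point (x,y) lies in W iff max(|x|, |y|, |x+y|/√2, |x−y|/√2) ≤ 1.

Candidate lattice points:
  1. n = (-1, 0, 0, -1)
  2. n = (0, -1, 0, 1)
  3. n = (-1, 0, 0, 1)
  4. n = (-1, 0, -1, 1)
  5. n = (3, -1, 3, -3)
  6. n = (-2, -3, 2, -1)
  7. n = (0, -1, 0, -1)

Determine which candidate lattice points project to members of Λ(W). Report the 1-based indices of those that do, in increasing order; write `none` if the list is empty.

3

Internal map: ζ^{3j} for j=0..3 gives (1,0), (−√2/2,√2/2), (0,−1), (√2/2,√2/2).
candidate 1: n = (-1, 0, 0, -1) → π⊥ ≈ (-1.707107, -0.707107); max(|x|,|y|,|x±y|/√2) = 1.707107 > 1 ⇒ ∉ W
candidate 2: n = (0, -1, 0, 1) → π⊥ ≈ (+1.414214, +0.000000); max(|x|,|y|,|x±y|/√2) = 1.414214 > 1 ⇒ ∉ W
candidate 3: n = (-1, 0, 0, 1) → π⊥ ≈ (-0.292893, +0.707107); max(|x|,|y|,|x±y|/√2) = 0.707107 ≤ 1 ⇒ ∈ W
candidate 4: n = (-1, 0, -1, 1) → π⊥ ≈ (-0.292893, +1.707107); max(|x|,|y|,|x±y|/√2) = 1.707107 > 1 ⇒ ∉ W
candidate 5: n = (3, -1, 3, -3) → π⊥ ≈ (+1.585786, -5.828427); max(|x|,|y|,|x±y|/√2) = 5.828427 > 1 ⇒ ∉ W
candidate 6: n = (-2, -3, 2, -1) → π⊥ ≈ (-0.585786, -4.828427); max(|x|,|y|,|x±y|/√2) = 4.828427 > 1 ⇒ ∉ W
candidate 7: n = (0, -1, 0, -1) → π⊥ ≈ (+0.000000, -1.414214); max(|x|,|y|,|x±y|/√2) = 1.414214 > 1 ⇒ ∉ W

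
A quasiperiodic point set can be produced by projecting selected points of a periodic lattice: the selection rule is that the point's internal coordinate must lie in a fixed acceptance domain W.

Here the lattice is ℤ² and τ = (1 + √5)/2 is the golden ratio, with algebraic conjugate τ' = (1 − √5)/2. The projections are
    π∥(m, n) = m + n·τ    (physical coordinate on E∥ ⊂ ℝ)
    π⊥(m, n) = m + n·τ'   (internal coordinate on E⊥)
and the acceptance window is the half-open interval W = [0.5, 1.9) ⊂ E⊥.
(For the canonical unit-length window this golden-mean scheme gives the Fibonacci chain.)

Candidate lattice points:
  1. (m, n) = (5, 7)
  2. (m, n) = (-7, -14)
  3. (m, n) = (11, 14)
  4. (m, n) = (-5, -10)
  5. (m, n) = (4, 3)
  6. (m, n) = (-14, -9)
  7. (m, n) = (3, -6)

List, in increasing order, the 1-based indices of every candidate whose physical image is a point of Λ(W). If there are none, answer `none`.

1, 2, 4

τ' = (1−√5)/2 ≈ -0.6180.
#1 (5,7): internal coord 5 + (7)·τ' = +0.6738; +0.6738 ∈ [0.5, 1.9) → IN Λ
#2 (-7,-14): internal coord -7 + (-14)·τ' = +1.6525; +1.6525 ∈ [0.5, 1.9) → IN Λ
#3 (11,14): internal coord 11 + (14)·τ' = +2.3475; +2.3475 ∉ [0.5, 1.9) → out
#4 (-5,-10): internal coord -5 + (-10)·τ' = +1.1803; +1.1803 ∈ [0.5, 1.9) → IN Λ
#5 (4,3): internal coord 4 + (3)·τ' = +2.1459; +2.1459 ∉ [0.5, 1.9) → out
#6 (-14,-9): internal coord -14 + (-9)·τ' = -8.4377; -8.4377 ∉ [0.5, 1.9) → out
#7 (3,-6): internal coord 3 + (-6)·τ' = +6.7082; +6.7082 ∉ [0.5, 1.9) → out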